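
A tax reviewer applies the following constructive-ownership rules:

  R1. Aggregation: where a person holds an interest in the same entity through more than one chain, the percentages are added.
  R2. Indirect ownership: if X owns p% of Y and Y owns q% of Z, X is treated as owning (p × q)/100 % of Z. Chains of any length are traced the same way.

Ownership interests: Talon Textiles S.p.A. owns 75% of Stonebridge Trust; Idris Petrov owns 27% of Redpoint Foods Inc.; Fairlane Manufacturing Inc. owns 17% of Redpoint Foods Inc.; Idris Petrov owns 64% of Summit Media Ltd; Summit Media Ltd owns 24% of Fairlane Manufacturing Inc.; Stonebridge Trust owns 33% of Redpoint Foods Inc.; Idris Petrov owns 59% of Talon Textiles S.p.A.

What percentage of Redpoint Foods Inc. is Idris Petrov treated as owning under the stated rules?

44.2137%

Chain via Summit Media Ltd → Fairlane Manufacturing Inc. (R2): 64% × 24% × 17% = 2.6112% of Redpoint Foods Inc.
Chain via Talon Textiles S.p.A. → Stonebridge Trust (R2): 59% × 75% × 33% = 14.6025% of Redpoint Foods Inc.
Direct interest in Redpoint Foods Inc: 27%.
Aggregating (R1): 2.6112% + 14.6025% + 27% = 44.2137%.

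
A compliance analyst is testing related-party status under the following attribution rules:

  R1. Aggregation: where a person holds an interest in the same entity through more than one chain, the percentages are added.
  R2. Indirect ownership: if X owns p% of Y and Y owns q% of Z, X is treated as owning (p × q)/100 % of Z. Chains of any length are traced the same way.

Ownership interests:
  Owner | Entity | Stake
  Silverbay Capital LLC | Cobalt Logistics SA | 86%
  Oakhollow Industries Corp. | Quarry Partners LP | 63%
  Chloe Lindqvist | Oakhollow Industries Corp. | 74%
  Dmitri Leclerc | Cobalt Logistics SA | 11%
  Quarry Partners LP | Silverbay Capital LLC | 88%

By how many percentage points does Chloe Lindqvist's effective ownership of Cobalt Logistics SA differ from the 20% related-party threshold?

Chain via Oakhollow Industries Corp. → Quarry Partners LP → Silverbay Capital LLC (R2): 74% × 63% × 88% × 86% = 35.282016% of Cobalt Logistics SA.
35.282016% exceeds the 20% threshold by 15.282016 percentage points.

15.282016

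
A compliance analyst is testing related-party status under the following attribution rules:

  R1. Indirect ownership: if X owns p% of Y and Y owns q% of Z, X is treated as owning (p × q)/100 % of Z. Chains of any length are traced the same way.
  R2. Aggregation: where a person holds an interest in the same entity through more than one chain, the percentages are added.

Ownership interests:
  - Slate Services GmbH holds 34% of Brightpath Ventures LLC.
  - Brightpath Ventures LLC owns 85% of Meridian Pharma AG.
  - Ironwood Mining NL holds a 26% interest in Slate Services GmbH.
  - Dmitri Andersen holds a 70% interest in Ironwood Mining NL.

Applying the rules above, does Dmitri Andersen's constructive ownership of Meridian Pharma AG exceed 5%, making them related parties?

Yes

Chain via Ironwood Mining NL → Slate Services GmbH → Brightpath Ventures LLC (R1): 70% × 26% × 34% × 85% = 5.2598% of Meridian Pharma AG.
5.2598% exceeds the 5% threshold, so Dmitri is a related party to Meridian Pharma AG.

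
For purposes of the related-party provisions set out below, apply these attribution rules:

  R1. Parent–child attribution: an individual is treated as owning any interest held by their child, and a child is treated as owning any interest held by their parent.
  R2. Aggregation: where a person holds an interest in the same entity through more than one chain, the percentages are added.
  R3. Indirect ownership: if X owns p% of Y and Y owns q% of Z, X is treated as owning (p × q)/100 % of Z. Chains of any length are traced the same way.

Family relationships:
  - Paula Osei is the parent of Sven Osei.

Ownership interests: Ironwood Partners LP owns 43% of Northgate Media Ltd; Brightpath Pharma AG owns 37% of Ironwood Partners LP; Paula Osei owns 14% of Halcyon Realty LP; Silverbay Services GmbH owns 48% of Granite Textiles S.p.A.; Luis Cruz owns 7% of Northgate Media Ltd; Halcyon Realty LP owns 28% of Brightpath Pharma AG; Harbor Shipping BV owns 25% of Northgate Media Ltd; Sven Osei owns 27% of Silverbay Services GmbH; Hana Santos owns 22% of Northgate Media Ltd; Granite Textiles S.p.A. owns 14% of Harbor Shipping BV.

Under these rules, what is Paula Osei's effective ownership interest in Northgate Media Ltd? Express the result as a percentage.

1.077272%

By parent–child attribution (R1), Paula Osei is treated as owning Sven Osei's 27% interest in Silverbay Services GmbH.
Chain via Halcyon Realty LP → Brightpath Pharma AG → Ironwood Partners LP (R3): 14% × 28% × 37% × 43% = 0.623672% of Northgate Media Ltd.
Chain via Silverbay Services GmbH → Granite Textiles S.p.A. → Harbor Shipping BV (R3): 27% × 48% × 14% × 25% = 0.4536% of Northgate Media Ltd.
Aggregating (R2): 0.623672% + 0.4536% = 1.077272%.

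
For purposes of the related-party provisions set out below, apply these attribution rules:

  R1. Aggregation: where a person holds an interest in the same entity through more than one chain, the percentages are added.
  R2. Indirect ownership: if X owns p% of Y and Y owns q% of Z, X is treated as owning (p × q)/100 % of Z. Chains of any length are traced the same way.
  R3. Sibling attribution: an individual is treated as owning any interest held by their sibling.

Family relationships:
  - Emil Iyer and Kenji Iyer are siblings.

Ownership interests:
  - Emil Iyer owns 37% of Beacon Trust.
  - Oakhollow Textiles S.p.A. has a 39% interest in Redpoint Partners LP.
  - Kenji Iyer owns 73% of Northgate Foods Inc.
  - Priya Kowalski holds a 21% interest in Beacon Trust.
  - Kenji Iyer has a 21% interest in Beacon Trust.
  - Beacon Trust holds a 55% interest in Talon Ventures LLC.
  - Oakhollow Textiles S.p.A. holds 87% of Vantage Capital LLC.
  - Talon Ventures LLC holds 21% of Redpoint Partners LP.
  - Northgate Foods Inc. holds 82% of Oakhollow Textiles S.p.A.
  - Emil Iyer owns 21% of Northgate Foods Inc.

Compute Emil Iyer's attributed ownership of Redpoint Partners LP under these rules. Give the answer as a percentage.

36.7602%

By sibling attribution (R3), Emil Iyer is treated as also owning Kenji Iyer's interest in Northgate Foods Inc, giving 21% + 73% = 94%.
By sibling attribution (R3), Emil Iyer is treated as also owning Kenji Iyer's interest in Beacon Trust, giving 37% + 21% = 58%.
Chain via Northgate Foods Inc. → Oakhollow Textiles S.p.A. (R2): 94% × 82% × 39% = 30.0612% of Redpoint Partners LP.
Chain via Beacon Trust → Talon Ventures LLC (R2): 58% × 55% × 21% = 6.699% of Redpoint Partners LP.
Aggregating (R1): 30.0612% + 6.699% = 36.7602%.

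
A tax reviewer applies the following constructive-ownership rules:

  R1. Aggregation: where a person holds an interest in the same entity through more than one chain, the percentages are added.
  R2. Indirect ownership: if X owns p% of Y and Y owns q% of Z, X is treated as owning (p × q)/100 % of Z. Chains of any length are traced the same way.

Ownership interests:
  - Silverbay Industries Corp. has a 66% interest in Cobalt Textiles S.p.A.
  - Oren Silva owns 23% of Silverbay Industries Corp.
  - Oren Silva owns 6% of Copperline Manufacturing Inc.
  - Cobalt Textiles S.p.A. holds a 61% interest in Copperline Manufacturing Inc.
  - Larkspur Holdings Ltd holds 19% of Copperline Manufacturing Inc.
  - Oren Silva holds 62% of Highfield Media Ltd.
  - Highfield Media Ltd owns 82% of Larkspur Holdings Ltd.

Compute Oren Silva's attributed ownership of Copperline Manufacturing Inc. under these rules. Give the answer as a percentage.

24.9194%

Chain via Highfield Media Ltd → Larkspur Holdings Ltd (R2): 62% × 82% × 19% = 9.6596% of Copperline Manufacturing Inc.
Chain via Silverbay Industries Corp. → Cobalt Textiles S.p.A. (R2): 23% × 66% × 61% = 9.2598% of Copperline Manufacturing Inc.
Direct interest in Copperline Manufacturing Inc: 6%.
Aggregating (R1): 9.6596% + 9.2598% + 6% = 24.9194%.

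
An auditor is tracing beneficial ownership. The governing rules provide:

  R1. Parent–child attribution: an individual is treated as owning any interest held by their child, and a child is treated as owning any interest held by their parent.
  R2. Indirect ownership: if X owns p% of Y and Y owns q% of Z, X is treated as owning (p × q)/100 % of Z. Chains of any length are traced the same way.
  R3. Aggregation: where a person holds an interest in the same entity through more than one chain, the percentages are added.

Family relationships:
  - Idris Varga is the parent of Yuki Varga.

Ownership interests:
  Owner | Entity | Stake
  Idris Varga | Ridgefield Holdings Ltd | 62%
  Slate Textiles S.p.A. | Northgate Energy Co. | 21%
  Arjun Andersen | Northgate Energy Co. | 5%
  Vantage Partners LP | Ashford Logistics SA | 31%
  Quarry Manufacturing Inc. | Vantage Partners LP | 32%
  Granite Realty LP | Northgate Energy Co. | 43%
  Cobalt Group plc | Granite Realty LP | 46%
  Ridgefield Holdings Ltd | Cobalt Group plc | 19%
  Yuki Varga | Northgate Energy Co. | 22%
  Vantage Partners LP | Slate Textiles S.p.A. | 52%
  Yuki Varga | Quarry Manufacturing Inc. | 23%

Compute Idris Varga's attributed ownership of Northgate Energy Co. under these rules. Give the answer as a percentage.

25.133796%

By parent–child attribution (R1), Idris Varga is treated as owning Yuki Varga's 23% interest in Quarry Manufacturing Inc.
By parent–child attribution (R1), Idris Varga is treated as owning Yuki Varga's 22% interest in Northgate Energy Co.
Chain via Ridgefield Holdings Ltd → Cobalt Group plc → Granite Realty LP (R2): 62% × 19% × 46% × 43% = 2.330084% of Northgate Energy Co.
Chain via Quarry Manufacturing Inc. → Vantage Partners LP → Slate Textiles S.p.A. (R2): 23% × 32% × 52% × 21% = 0.803712% of Northgate Energy Co.
Direct interest in Northgate Energy Co: 22%.
Aggregating (R3): 2.330084% + 0.803712% + 22% = 25.133796%.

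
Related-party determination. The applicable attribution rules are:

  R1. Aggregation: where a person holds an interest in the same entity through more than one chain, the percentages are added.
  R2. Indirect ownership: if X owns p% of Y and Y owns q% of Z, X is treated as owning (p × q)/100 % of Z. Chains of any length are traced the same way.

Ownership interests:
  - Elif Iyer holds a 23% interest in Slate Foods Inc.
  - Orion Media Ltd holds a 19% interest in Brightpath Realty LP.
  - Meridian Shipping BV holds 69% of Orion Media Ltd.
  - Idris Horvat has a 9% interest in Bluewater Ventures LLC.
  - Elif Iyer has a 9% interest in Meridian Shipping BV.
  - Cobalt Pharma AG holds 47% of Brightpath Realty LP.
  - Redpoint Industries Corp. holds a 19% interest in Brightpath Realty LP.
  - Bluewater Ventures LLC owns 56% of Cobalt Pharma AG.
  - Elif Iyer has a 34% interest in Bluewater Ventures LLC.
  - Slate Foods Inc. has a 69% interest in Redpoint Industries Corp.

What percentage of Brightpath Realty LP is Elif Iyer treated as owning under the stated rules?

Chain via Slate Foods Inc. → Redpoint Industries Corp. (R2): 23% × 69% × 19% = 3.0153% of Brightpath Realty LP.
Chain via Meridian Shipping BV → Orion Media Ltd (R2): 9% × 69% × 19% = 1.1799% of Brightpath Realty LP.
Chain via Bluewater Ventures LLC → Cobalt Pharma AG (R2): 34% × 56% × 47% = 8.9488% of Brightpath Realty LP.
Aggregating (R1): 3.0153% + 1.1799% + 8.9488% = 13.144%.

13.144%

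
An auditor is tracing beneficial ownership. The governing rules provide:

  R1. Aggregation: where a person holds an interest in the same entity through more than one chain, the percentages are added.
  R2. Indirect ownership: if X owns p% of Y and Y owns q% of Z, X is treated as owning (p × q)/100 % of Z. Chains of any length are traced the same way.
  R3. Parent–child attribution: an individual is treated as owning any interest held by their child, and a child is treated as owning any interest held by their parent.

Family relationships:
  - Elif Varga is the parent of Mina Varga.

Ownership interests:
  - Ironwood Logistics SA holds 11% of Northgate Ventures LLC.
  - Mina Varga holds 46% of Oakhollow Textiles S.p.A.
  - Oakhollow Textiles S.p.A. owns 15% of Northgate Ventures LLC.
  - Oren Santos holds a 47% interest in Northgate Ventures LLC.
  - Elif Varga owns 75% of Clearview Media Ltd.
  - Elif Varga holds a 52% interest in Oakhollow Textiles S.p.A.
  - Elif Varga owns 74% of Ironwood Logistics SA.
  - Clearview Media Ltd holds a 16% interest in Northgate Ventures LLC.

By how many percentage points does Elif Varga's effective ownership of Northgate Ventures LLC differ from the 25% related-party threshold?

9.84

By parent–child attribution (R3), Elif Varga is treated as also owning Mina Varga's interest in Oakhollow Textiles S.p.A, giving 52% + 46% = 98%.
Chain via Clearview Media Ltd (R2): 75% × 16% = 12% of Northgate Ventures LLC.
Chain via Ironwood Logistics SA (R2): 74% × 11% = 8.14% of Northgate Ventures LLC.
Chain via Oakhollow Textiles S.p.A. (R2): 98% × 15% = 14.7% of Northgate Ventures LLC.
Aggregating (R1): 12% + 8.14% + 14.7% = 34.84%.
34.84% exceeds the 25% threshold by 9.84 percentage points.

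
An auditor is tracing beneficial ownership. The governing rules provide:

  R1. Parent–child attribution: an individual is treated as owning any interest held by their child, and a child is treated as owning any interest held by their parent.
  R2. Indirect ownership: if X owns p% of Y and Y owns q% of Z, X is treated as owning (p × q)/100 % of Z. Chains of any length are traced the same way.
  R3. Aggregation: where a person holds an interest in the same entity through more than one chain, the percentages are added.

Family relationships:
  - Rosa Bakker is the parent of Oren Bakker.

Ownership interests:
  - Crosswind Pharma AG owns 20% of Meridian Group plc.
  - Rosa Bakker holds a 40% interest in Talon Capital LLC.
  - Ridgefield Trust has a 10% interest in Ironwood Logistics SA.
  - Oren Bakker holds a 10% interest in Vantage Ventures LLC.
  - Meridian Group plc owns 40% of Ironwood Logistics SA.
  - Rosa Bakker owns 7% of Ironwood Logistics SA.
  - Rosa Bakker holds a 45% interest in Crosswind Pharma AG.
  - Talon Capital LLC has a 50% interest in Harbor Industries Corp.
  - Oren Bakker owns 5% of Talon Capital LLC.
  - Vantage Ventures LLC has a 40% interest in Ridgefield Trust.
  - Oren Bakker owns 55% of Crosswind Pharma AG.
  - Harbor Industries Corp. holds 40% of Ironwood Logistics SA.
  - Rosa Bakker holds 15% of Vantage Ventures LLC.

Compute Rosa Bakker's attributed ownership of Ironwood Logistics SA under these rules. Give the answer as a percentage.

By parent–child attribution (R1), Rosa Bakker is treated as also owning Oren Bakker's interest in Talon Capital LLC, giving 40% + 5% = 45%.
By parent–child attribution (R1), Rosa Bakker is treated as also owning Oren Bakker's interest in Crosswind Pharma AG, giving 45% + 55% = 100%.
By parent–child attribution (R1), Rosa Bakker is treated as also owning Oren Bakker's interest in Vantage Ventures LLC, giving 15% + 10% = 25%.
Chain via Talon Capital LLC → Harbor Industries Corp. (R2): 45% × 50% × 40% = 9% of Ironwood Logistics SA.
Chain via Crosswind Pharma AG → Meridian Group plc (R2): 100% × 20% × 40% = 8% of Ironwood Logistics SA.
Chain via Vantage Ventures LLC → Ridgefield Trust (R2): 25% × 40% × 10% = 1% of Ironwood Logistics SA.
Direct interest in Ironwood Logistics SA: 7%.
Aggregating (R3): 9% + 8% + 1% + 7% = 25%.

25%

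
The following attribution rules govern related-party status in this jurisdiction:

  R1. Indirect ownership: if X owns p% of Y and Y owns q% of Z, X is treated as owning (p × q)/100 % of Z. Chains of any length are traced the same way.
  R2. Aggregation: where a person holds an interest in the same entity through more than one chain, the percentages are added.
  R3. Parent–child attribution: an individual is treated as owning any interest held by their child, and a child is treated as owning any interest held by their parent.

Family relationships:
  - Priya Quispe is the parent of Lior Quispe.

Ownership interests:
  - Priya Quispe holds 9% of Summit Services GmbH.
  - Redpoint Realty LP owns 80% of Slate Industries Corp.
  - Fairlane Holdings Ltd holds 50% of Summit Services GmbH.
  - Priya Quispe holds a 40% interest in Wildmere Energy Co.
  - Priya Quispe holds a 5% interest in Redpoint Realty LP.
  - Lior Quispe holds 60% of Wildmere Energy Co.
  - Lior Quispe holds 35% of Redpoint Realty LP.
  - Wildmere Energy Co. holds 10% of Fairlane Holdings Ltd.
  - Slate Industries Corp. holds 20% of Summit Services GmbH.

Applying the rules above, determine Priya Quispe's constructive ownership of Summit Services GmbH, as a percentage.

20.4%

By parent–child attribution (R3), Priya Quispe is treated as also owning Lior Quispe's interest in Redpoint Realty LP, giving 5% + 35% = 40%.
By parent–child attribution (R3), Priya Quispe is treated as also owning Lior Quispe's interest in Wildmere Energy Co, giving 40% + 60% = 100%.
Chain via Redpoint Realty LP → Slate Industries Corp. (R1): 40% × 80% × 20% = 6.4% of Summit Services GmbH.
Chain via Wildmere Energy Co. → Fairlane Holdings Ltd (R1): 100% × 10% × 50% = 5% of Summit Services GmbH.
Direct interest in Summit Services GmbH: 9%.
Aggregating (R2): 6.4% + 5% + 9% = 20.4%.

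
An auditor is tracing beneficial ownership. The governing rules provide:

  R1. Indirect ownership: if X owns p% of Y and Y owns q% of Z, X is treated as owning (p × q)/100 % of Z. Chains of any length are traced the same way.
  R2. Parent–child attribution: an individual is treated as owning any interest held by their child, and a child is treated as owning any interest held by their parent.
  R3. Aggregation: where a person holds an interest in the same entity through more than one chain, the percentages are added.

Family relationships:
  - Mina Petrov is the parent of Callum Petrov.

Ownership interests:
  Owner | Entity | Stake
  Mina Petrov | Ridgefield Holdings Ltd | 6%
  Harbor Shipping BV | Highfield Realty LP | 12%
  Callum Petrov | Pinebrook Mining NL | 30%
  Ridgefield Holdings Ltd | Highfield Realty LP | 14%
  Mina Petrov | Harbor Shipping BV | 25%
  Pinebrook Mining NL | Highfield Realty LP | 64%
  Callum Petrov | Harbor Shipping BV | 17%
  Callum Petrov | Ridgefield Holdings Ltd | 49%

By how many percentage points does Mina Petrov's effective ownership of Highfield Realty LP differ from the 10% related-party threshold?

By parent–child attribution (R2), Mina Petrov is treated as also owning Callum Petrov's interest in Ridgefield Holdings Ltd, giving 6% + 49% = 55%.
By parent–child attribution (R2), Mina Petrov is treated as also owning Callum Petrov's interest in Harbor Shipping BV, giving 25% + 17% = 42%.
By parent–child attribution (R2), Mina Petrov is treated as owning Callum Petrov's 30% interest in Pinebrook Mining NL.
Chain via Ridgefield Holdings Ltd (R1): 55% × 14% = 7.7% of Highfield Realty LP.
Chain via Harbor Shipping BV (R1): 42% × 12% = 5.04% of Highfield Realty LP.
Chain via Pinebrook Mining NL (R1): 30% × 64% = 19.2% of Highfield Realty LP.
Aggregating (R3): 7.7% + 5.04% + 19.2% = 31.94%.
31.94% exceeds the 10% threshold by 21.94 percentage points.

21.94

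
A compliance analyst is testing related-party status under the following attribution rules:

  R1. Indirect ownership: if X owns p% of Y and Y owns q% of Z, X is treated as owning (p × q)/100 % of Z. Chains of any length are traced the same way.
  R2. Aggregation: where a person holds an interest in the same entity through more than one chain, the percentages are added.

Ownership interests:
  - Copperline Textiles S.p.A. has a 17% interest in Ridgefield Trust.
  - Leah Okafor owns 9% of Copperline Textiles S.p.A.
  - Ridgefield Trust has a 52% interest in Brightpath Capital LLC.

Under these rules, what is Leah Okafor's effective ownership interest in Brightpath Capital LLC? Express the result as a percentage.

Chain via Copperline Textiles S.p.A. → Ridgefield Trust (R1): 9% × 17% × 52% = 0.7956% of Brightpath Capital LLC.

0.7956%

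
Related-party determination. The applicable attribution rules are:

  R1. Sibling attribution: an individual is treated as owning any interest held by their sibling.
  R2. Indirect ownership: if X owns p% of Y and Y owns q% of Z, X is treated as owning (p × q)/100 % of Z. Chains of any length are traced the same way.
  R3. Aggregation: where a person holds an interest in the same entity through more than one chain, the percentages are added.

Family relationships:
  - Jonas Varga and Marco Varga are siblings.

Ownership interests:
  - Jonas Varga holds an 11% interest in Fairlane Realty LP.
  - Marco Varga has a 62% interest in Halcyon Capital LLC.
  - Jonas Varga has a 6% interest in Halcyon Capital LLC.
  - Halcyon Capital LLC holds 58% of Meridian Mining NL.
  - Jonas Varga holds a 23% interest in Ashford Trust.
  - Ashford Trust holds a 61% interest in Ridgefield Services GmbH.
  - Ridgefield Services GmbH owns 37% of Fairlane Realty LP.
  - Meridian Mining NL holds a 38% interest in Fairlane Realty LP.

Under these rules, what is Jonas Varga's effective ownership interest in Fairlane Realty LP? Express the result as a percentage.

31.1783%

By sibling attribution (R1), Jonas Varga is treated as also owning Marco Varga's interest in Halcyon Capital LLC, giving 6% + 62% = 68%.
Chain via Ashford Trust → Ridgefield Services GmbH (R2): 23% × 61% × 37% = 5.1911% of Fairlane Realty LP.
Chain via Halcyon Capital LLC → Meridian Mining NL (R2): 68% × 58% × 38% = 14.9872% of Fairlane Realty LP.
Direct interest in Fairlane Realty LP: 11%.
Aggregating (R3): 5.1911% + 14.9872% + 11% = 31.1783%.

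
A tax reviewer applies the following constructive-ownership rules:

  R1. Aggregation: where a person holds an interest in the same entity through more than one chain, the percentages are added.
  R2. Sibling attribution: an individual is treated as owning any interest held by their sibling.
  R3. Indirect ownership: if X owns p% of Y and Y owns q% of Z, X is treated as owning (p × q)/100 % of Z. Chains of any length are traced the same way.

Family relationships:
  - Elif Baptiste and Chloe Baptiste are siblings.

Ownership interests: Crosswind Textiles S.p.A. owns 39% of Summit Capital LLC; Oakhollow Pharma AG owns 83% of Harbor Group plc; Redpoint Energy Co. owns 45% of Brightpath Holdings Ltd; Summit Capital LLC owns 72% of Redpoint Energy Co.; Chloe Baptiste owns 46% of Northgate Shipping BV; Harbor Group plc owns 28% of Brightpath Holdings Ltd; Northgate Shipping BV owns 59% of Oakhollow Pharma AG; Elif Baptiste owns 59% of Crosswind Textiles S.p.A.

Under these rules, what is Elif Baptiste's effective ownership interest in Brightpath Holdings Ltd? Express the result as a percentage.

13.762576%

By sibling attribution (R2), Elif Baptiste is treated as owning Chloe Baptiste's 46% interest in Northgate Shipping BV.
Chain via Crosswind Textiles S.p.A. → Summit Capital LLC → Redpoint Energy Co. (R3): 59% × 39% × 72% × 45% = 7.45524% of Brightpath Holdings Ltd.
Chain via Northgate Shipping BV → Oakhollow Pharma AG → Harbor Group plc (R3): 46% × 59% × 83% × 28% = 6.307336% of Brightpath Holdings Ltd.
Aggregating (R1): 7.45524% + 6.307336% = 13.762576%.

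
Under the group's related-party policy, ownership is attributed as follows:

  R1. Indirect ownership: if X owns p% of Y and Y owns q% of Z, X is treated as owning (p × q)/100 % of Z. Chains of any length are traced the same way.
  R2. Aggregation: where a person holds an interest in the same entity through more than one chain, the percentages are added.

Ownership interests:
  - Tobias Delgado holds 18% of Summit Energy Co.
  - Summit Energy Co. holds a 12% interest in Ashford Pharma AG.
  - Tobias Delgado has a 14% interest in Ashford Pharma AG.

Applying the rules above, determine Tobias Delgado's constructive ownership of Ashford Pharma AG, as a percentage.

Chain via Summit Energy Co. (R1): 18% × 12% = 2.16% of Ashford Pharma AG.
Direct interest in Ashford Pharma AG: 14%.
Aggregating (R2): 2.16% + 14% = 16.16%.

16.16%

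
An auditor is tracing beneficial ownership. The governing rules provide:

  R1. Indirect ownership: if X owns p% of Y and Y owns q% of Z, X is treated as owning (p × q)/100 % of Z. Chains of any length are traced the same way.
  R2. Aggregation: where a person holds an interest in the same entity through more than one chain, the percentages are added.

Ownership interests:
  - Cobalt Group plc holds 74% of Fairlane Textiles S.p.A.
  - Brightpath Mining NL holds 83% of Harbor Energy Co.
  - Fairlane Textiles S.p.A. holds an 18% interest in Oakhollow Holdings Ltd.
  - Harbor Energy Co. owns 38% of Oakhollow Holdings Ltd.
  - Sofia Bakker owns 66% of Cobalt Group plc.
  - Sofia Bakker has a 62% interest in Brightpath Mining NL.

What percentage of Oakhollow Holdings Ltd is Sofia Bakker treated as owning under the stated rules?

Chain via Brightpath Mining NL → Harbor Energy Co. (R1): 62% × 83% × 38% = 19.5548% of Oakhollow Holdings Ltd.
Chain via Cobalt Group plc → Fairlane Textiles S.p.A. (R1): 66% × 74% × 18% = 8.7912% of Oakhollow Holdings Ltd.
Aggregating (R2): 19.5548% + 8.7912% = 28.346%.

28.346%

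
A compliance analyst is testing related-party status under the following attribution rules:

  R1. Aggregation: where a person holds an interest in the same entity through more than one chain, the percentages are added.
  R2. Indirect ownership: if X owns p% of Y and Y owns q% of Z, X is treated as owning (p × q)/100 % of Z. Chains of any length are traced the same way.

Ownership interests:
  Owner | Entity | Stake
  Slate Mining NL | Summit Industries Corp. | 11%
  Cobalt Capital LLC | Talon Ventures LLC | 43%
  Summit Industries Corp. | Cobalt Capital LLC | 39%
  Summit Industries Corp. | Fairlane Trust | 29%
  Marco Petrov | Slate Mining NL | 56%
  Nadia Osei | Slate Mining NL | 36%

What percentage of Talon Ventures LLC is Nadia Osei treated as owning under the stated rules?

Chain via Slate Mining NL → Summit Industries Corp. → Cobalt Capital LLC (R2): 36% × 11% × 39% × 43% = 0.664092% of Talon Ventures LLC.

0.664092%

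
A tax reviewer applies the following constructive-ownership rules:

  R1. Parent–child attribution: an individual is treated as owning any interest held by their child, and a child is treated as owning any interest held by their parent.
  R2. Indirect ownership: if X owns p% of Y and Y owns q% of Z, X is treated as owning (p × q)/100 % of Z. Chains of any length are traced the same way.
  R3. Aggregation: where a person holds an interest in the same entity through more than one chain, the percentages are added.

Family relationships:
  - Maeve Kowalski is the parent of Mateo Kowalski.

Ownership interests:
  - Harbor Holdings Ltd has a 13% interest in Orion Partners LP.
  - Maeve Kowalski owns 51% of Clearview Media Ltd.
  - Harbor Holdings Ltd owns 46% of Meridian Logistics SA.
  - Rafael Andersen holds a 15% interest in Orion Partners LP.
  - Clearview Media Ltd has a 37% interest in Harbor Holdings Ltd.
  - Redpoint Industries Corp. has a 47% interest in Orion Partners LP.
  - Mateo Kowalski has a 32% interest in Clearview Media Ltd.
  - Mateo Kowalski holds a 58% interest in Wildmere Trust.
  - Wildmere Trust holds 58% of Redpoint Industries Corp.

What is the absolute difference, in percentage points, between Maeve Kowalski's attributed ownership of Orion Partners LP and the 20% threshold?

0.1969

By parent–child attribution (R1), Maeve Kowalski is treated as also owning Mateo Kowalski's interest in Clearview Media Ltd, giving 51% + 32% = 83%.
By parent–child attribution (R1), Maeve Kowalski is treated as owning Mateo Kowalski's 58% interest in Wildmere Trust.
Chain via Clearview Media Ltd → Harbor Holdings Ltd (R2): 83% × 37% × 13% = 3.9923% of Orion Partners LP.
Chain via Wildmere Trust → Redpoint Industries Corp. (R2): 58% × 58% × 47% = 15.8108% of Orion Partners LP.
Aggregating (R3): 3.9923% + 15.8108% = 19.8031%.
19.8031% falls short of the 20% threshold by 0.1969 percentage points.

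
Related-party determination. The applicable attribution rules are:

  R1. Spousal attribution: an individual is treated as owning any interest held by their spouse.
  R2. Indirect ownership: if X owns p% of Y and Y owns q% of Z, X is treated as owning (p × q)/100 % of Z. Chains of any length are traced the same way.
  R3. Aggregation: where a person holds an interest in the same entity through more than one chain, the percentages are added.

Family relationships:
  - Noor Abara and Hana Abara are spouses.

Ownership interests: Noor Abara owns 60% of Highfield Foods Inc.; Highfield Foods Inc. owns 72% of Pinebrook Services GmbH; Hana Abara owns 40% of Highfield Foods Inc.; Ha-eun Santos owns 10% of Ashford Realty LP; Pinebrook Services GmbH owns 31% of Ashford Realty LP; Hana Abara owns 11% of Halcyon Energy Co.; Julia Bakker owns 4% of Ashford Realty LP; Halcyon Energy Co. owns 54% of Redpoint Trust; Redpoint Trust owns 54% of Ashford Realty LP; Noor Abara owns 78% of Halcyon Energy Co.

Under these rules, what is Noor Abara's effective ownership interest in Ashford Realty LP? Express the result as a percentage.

By spousal attribution (R1), Noor Abara is treated as also owning Hana Abara's interest in Halcyon Energy Co, giving 78% + 11% = 89%.
By spousal attribution (R1), Noor Abara is treated as also owning Hana Abara's interest in Highfield Foods Inc, giving 60% + 40% = 100%.
Chain via Halcyon Energy Co. → Redpoint Trust (R2): 89% × 54% × 54% = 25.9524% of Ashford Realty LP.
Chain via Highfield Foods Inc. → Pinebrook Services GmbH (R2): 100% × 72% × 31% = 22.32% of Ashford Realty LP.
Aggregating (R3): 25.9524% + 22.32% = 48.2724%.

48.2724%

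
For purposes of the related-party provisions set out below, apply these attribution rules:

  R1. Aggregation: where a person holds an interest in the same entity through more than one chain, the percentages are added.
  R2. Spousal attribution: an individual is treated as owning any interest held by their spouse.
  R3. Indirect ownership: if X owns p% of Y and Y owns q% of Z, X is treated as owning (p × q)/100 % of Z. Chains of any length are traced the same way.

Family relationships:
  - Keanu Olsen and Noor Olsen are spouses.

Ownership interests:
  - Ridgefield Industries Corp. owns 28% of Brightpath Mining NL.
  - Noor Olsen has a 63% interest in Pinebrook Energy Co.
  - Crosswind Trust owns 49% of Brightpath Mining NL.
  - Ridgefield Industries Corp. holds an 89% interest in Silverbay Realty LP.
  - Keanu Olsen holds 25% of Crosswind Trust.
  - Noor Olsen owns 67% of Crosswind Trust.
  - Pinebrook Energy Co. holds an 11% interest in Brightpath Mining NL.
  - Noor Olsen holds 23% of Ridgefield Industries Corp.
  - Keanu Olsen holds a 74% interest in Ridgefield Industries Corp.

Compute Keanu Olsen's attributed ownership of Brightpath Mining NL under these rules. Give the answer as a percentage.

79.17%

By spousal attribution (R2), Keanu Olsen is treated as also owning Noor Olsen's interest in Crosswind Trust, giving 25% + 67% = 92%.
By spousal attribution (R2), Keanu Olsen is treated as also owning Noor Olsen's interest in Ridgefield Industries Corp, giving 74% + 23% = 97%.
By spousal attribution (R2), Keanu Olsen is treated as owning Noor Olsen's 63% interest in Pinebrook Energy Co.
Chain via Crosswind Trust (R3): 92% × 49% = 45.08% of Brightpath Mining NL.
Chain via Ridgefield Industries Corp. (R3): 97% × 28% = 27.16% of Brightpath Mining NL.
Chain via Pinebrook Energy Co. (R3): 63% × 11% = 6.93% of Brightpath Mining NL.
Aggregating (R1): 45.08% + 27.16% + 6.93% = 79.17%.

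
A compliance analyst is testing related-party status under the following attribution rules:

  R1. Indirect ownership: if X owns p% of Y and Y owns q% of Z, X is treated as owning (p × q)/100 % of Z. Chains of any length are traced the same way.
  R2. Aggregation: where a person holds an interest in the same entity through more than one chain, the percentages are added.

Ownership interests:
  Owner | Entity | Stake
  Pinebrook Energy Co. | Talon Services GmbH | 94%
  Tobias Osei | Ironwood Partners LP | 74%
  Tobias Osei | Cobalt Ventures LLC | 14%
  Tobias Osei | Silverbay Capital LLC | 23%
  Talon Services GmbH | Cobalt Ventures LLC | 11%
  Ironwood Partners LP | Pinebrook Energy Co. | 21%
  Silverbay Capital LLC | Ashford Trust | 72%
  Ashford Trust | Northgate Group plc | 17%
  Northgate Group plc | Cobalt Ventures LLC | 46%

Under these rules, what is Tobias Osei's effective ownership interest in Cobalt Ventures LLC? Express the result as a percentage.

16.901828%

Chain via Ironwood Partners LP → Pinebrook Energy Co. → Talon Services GmbH (R1): 74% × 21% × 94% × 11% = 1.606836% of Cobalt Ventures LLC.
Chain via Silverbay Capital LLC → Ashford Trust → Northgate Group plc (R1): 23% × 72% × 17% × 46% = 1.294992% of Cobalt Ventures LLC.
Direct interest in Cobalt Ventures LLC: 14%.
Aggregating (R2): 1.606836% + 1.294992% + 14% = 16.901828%.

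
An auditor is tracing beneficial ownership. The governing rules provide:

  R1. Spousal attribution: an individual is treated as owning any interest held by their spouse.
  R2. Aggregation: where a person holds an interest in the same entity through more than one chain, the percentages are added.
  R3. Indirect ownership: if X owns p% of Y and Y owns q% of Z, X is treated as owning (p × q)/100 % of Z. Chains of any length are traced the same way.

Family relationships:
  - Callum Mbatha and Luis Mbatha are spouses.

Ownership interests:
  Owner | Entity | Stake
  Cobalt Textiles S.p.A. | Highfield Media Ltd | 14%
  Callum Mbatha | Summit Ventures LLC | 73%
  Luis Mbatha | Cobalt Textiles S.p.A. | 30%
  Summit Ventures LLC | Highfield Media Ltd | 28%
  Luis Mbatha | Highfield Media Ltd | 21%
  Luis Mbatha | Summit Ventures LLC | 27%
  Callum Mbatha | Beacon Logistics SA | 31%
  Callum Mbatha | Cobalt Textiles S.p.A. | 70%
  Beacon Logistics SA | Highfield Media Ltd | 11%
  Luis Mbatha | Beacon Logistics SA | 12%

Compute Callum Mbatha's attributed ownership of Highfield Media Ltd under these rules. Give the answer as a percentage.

67.73%

By spousal attribution (R1), Callum Mbatha is treated as also owning Luis Mbatha's interest in Cobalt Textiles S.p.A, giving 70% + 30% = 100%.
By spousal attribution (R1), Callum Mbatha is treated as also owning Luis Mbatha's interest in Summit Ventures LLC, giving 73% + 27% = 100%.
By spousal attribution (R1), Callum Mbatha is treated as also owning Luis Mbatha's interest in Beacon Logistics SA, giving 31% + 12% = 43%.
By spousal attribution (R1), Callum Mbatha is treated as owning Luis Mbatha's 21% interest in Highfield Media Ltd.
Chain via Cobalt Textiles S.p.A. (R3): 100% × 14% = 14% of Highfield Media Ltd.
Chain via Summit Ventures LLC (R3): 100% × 28% = 28% of Highfield Media Ltd.
Chain via Beacon Logistics SA (R3): 43% × 11% = 4.73% of Highfield Media Ltd.
Direct interest in Highfield Media Ltd: 21%.
Aggregating (R2): 14% + 28% + 4.73% + 21% = 67.73%.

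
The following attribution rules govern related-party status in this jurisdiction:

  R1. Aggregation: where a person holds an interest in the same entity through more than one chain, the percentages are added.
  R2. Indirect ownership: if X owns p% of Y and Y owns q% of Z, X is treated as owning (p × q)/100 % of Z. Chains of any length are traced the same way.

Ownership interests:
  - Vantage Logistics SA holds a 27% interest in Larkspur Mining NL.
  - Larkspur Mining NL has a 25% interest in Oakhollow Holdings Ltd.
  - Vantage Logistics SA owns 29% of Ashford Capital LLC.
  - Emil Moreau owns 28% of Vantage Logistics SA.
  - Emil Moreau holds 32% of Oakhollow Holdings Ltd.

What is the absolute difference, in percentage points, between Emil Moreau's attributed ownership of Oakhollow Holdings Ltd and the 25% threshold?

Chain via Vantage Logistics SA → Larkspur Mining NL (R2): 28% × 27% × 25% = 1.89% of Oakhollow Holdings Ltd.
Direct interest in Oakhollow Holdings Ltd: 32%.
Aggregating (R1): 1.89% + 32% = 33.89%.
33.89% exceeds the 25% threshold by 8.89 percentage points.

8.89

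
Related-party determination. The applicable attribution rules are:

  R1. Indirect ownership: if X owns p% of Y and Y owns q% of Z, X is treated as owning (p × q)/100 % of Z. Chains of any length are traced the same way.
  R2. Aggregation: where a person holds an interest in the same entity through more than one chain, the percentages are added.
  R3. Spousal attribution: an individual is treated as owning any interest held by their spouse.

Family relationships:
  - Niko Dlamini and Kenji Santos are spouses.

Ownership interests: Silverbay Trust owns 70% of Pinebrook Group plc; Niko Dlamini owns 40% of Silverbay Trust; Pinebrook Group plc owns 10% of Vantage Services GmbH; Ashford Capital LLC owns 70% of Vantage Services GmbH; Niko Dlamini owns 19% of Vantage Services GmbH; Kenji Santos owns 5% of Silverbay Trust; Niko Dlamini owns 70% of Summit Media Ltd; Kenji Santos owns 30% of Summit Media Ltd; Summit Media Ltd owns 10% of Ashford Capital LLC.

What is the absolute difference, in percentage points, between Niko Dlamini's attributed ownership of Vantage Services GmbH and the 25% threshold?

By spousal attribution (R3), Niko Dlamini is treated as also owning Kenji Santos's interest in Silverbay Trust, giving 40% + 5% = 45%.
By spousal attribution (R3), Niko Dlamini is treated as also owning Kenji Santos's interest in Summit Media Ltd, giving 70% + 30% = 100%.
Chain via Silverbay Trust → Pinebrook Group plc (R1): 45% × 70% × 10% = 3.15% of Vantage Services GmbH.
Chain via Summit Media Ltd → Ashford Capital LLC (R1): 100% × 10% × 70% = 7% of Vantage Services GmbH.
Direct interest in Vantage Services GmbH: 19%.
Aggregating (R2): 3.15% + 7% + 19% = 29.15%.
29.15% exceeds the 25% threshold by 4.15 percentage points.

4.15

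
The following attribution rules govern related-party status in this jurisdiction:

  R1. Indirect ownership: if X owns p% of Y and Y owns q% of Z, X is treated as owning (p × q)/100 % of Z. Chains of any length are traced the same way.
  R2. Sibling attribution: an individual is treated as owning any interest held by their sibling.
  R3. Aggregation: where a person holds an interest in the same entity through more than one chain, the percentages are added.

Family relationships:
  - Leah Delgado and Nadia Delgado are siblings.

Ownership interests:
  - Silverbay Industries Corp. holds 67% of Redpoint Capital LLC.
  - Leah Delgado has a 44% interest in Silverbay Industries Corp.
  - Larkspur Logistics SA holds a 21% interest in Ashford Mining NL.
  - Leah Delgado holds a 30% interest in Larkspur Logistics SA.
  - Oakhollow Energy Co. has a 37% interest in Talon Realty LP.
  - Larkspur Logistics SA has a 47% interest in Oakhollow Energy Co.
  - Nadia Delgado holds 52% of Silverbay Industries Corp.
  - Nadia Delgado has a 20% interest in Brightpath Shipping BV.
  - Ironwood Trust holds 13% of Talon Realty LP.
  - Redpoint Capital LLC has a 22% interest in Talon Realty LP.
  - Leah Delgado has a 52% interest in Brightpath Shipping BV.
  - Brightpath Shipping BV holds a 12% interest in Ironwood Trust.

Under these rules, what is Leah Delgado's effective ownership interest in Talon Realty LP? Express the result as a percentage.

By sibling attribution (R2), Leah Delgado is treated as also owning Nadia Delgado's interest in Brightpath Shipping BV, giving 52% + 20% = 72%.
By sibling attribution (R2), Leah Delgado is treated as also owning Nadia Delgado's interest in Silverbay Industries Corp, giving 44% + 52% = 96%.
Chain via Larkspur Logistics SA → Oakhollow Energy Co. (R1): 30% × 47% × 37% = 5.217% of Talon Realty LP.
Chain via Brightpath Shipping BV → Ironwood Trust (R1): 72% × 12% × 13% = 1.1232% of Talon Realty LP.
Chain via Silverbay Industries Corp. → Redpoint Capital LLC (R1): 96% × 67% × 22% = 14.1504% of Talon Realty LP.
Aggregating (R3): 5.217% + 1.1232% + 14.1504% = 20.4906%.

20.4906%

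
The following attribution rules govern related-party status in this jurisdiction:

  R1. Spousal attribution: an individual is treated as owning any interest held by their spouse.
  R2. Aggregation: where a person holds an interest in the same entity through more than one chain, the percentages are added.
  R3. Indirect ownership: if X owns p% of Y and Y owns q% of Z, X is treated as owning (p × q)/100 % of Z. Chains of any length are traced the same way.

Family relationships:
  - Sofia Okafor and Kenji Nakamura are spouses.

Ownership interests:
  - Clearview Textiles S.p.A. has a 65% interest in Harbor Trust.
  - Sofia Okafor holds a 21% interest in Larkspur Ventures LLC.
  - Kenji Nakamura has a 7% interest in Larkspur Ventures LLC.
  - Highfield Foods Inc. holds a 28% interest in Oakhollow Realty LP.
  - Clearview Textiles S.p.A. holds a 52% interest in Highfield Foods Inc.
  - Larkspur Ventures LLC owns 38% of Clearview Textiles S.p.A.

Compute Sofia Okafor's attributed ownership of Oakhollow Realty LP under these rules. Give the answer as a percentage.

By spousal attribution (R1), Sofia Okafor is treated as also owning Kenji Nakamura's interest in Larkspur Ventures LLC, giving 21% + 7% = 28%.
Chain via Larkspur Ventures LLC → Clearview Textiles S.p.A. → Highfield Foods Inc. (R3): 28% × 38% × 52% × 28% = 1.549184% of Oakhollow Realty LP.

1.549184%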